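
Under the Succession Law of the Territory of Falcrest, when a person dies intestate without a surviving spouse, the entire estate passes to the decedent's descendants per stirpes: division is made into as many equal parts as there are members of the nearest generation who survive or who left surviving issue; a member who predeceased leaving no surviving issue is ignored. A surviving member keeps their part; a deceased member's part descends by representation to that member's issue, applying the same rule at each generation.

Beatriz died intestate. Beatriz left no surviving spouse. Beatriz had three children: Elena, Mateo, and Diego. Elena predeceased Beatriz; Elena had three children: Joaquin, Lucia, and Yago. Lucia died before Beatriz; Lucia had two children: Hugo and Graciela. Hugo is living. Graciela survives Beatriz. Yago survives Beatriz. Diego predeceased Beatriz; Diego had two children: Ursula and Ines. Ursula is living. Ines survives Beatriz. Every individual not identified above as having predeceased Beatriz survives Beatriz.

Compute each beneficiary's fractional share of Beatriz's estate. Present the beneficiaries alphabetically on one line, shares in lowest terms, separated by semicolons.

There is no surviving spouse, so the entire estate passes to Beatriz's descendants per stirpes.
The estate is divided into 3 equal shares of 1/3 among Elena, Mateo, Diego.
Elena predeceased; the 1/3 allotted to Elena's branch passes to Elena's issue by representation.
The 1/3 is divided into 3 equal shares of 1/9 among Joaquin, Lucia, Yago.
Joaquin is living and takes 1/9.
Lucia predeceased; the 1/9 allotted to Lucia's branch passes to Lucia's issue by representation.
The 1/9 is divided into 2 equal shares of 1/18 among Hugo, Graciela.
Hugo is living and takes 1/18.
Graciela is living and takes 1/18.
Yago is living and takes 1/9.
Mateo is living and takes 1/3.
Diego predeceased; the 1/3 allotted to Diego's branch passes to Diego's issue by representation.
The 1/3 is divided into 2 equal shares of 1/6 among Ursula, Ines.
Ursula is living and takes 1/6.
Ines is living and takes 1/6.

Graciela 1/18; Hugo 1/18; Ines 1/6; Joaquin 1/9; Mateo 1/3; Ursula 1/6; Yago 1/9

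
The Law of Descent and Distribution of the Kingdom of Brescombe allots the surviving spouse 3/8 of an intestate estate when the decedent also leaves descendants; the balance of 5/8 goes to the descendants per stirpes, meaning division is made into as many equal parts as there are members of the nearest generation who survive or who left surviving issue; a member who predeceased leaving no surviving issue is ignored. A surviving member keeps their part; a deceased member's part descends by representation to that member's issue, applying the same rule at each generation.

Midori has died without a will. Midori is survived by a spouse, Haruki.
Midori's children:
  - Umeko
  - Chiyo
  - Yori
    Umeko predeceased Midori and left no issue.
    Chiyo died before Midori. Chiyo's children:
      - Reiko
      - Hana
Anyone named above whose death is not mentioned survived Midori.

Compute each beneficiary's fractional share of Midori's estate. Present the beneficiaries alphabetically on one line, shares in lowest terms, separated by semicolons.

Hana 5/32; Haruki 3/8; Reiko 5/32; Yori 5/16

Haruki, as surviving spouse, takes 3/8.
The remaining 5/8 passes to Midori's descendants per stirpes.
Umeko left no surviving issue, so that branch lapses and is disregarded.
The 5/8 is divided into 2 equal shares of 5/16 among Chiyo, Yori.
Chiyo predeceased; the 5/16 allotted to Chiyo's branch passes to Chiyo's issue by representation.
The 5/16 is divided into 2 equal shares of 5/32 among Reiko, Hana.
Reiko is living and takes 5/32.
Hana is living and takes 5/32.
Yori is living and takes 5/16.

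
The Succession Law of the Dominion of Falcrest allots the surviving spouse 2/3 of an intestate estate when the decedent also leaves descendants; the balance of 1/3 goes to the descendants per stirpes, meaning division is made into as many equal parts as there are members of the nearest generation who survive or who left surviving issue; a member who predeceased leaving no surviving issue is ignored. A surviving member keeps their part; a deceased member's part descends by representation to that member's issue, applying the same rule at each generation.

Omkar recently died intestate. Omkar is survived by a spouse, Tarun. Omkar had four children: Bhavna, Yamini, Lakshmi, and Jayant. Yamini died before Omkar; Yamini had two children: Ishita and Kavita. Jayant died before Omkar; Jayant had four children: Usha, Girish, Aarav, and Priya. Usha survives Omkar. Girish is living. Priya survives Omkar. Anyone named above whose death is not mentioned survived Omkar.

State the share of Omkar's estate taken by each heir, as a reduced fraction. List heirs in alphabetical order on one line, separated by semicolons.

Aarav 1/48; Bhavna 1/12; Girish 1/48; Ishita 1/24; Kavita 1/24; Lakshmi 1/12; Priya 1/48; Tarun 2/3; Usha 1/48

Tarun, as surviving spouse, takes 2/3.
The remaining 1/3 passes to Omkar's descendants per stirpes.
The 1/3 is divided into 4 equal shares of 1/12 among Bhavna, Yamini, Lakshmi, Jayant.
Bhavna is living and takes 1/12.
Yamini predeceased; the 1/12 allotted to Yamini's branch passes to Yamini's issue by representation.
The 1/12 is divided into 2 equal shares of 1/24 among Ishita, Kavita.
Ishita is living and takes 1/24.
Kavita is living and takes 1/24.
Lakshmi is living and takes 1/12.
Jayant predeceased; the 1/12 allotted to Jayant's branch passes to Jayant's issue by representation.
The 1/12 is divided into 4 equal shares of 1/48 among Usha, Girish, Aarav, Priya.
Usha is living and takes 1/48.
Girish is living and takes 1/48.
Aarav is living and takes 1/48.
Priya is living and takes 1/48.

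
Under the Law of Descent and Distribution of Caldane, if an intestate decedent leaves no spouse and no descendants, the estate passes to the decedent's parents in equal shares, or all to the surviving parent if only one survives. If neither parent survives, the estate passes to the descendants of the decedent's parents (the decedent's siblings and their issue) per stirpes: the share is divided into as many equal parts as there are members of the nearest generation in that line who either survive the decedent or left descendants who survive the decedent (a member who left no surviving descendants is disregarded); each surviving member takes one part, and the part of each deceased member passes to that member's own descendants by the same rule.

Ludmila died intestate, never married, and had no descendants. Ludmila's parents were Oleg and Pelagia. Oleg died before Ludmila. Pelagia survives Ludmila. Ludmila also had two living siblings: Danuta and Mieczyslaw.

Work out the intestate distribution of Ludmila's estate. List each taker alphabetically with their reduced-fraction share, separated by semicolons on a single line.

Pelagia 1

Only one parent, Pelagia, survives, so Pelagia takes the entire estate. The siblings take nothing because a surviving parent has priority.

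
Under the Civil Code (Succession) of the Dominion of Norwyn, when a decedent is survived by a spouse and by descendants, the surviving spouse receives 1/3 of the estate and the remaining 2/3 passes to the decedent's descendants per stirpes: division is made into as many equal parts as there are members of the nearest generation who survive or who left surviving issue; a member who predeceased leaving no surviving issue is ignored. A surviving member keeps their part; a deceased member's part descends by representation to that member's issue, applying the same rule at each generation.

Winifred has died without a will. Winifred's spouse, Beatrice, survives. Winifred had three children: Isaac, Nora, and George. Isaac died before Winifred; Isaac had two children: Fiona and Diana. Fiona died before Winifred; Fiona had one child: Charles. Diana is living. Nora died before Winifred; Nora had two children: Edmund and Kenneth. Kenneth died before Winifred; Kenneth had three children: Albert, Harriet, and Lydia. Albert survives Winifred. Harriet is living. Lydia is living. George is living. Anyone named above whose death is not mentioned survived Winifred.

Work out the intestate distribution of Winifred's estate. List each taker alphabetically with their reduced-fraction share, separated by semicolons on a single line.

Albert 1/27; Beatrice 1/3; Charles 1/9; Diana 1/9; Edmund 1/9; George 2/9; Harriet 1/27; Lydia 1/27

Beatrice, as surviving spouse, takes 1/3.
The remaining 2/3 passes to Winifred's descendants per stirpes.
The 2/3 is divided into 3 equal shares of 2/9 among Isaac, Nora, George.
Isaac predeceased; the 2/9 allotted to Isaac's branch passes to Isaac's issue by representation.
The 2/9 is divided into 2 equal shares of 1/9 among Fiona, Diana.
Fiona predeceased; the 1/9 allotted to Fiona's branch passes to Fiona's issue by representation.
Charles is the sole taker at this level and receives the full 1/9.
Diana is living and takes 1/9.
Nora predeceased; the 2/9 allotted to Nora's branch passes to Nora's issue by representation.
The 2/9 is divided into 2 equal shares of 1/9 among Edmund, Kenneth.
Edmund is living and takes 1/9.
Kenneth predeceased; the 1/9 allotted to Kenneth's branch passes to Kenneth's issue by representation.
The 1/9 is divided into 3 equal shares of 1/27 among Albert, Harriet, Lydia.
Albert is living and takes 1/27.
Harriet is living and takes 1/27.
Lydia is living and takes 1/27.
George is living and takes 2/9.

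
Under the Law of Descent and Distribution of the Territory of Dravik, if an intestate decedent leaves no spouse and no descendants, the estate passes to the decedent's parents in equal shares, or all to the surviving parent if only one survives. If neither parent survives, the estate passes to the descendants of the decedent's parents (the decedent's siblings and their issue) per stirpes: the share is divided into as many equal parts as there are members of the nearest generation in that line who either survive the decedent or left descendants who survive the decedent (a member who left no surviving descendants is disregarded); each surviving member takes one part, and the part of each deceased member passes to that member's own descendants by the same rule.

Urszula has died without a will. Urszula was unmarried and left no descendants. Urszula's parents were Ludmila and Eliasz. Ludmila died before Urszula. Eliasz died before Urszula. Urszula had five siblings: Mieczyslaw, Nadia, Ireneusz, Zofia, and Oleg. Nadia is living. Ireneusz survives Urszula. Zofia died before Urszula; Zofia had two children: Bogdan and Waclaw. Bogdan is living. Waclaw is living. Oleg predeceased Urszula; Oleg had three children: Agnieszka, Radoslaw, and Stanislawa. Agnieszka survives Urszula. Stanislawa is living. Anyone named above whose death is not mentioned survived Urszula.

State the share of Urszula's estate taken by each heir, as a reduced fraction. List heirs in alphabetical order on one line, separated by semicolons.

Agnieszka 1/15; Bogdan 1/10; Ireneusz 1/5; Mieczyslaw 1/5; Nadia 1/5; Radoslaw 1/15; Stanislawa 1/15; Waclaw 1/10

Neither parent survives and there are no descendants, so the estate passes to Urszula's siblings and their issue per stirpes.
The estate is divided into 5 equal shares of 1/5 among Mieczyslaw, Nadia, Ireneusz, Zofia, Oleg.
Mieczyslaw is living and takes 1/5.
Nadia is living and takes 1/5.
Ireneusz is living and takes 1/5.
Zofia predeceased; the 1/5 allotted to Zofia's branch passes to Zofia's issue by representation.
The 1/5 is divided into 2 equal shares of 1/10 among Bogdan, Waclaw.
Bogdan is living and takes 1/10.
Waclaw is living and takes 1/10.
Oleg predeceased; the 1/5 allotted to Oleg's branch passes to Oleg's issue by representation.
The 1/5 is divided into 3 equal shares of 1/15 among Agnieszka, Radoslaw, Stanislawa.
Agnieszka is living and takes 1/15.
Radoslaw is living and takes 1/15.
Stanislawa is living and takes 1/15.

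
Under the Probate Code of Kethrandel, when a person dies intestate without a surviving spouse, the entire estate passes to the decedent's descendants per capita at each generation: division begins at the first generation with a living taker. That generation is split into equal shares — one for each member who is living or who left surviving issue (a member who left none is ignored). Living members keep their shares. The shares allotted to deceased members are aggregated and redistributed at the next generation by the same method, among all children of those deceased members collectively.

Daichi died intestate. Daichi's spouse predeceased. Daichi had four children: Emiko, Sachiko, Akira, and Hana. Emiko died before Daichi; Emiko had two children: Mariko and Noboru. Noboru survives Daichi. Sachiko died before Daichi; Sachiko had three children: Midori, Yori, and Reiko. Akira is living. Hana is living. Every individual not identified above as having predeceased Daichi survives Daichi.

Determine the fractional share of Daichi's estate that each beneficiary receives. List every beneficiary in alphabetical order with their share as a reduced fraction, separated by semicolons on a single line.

There is no surviving spouse, so the entire estate passes to Daichi's descendants per capita at each generation.
At generation 1 (Emiko, Sachiko, Akira, Hana) there are 4 shares of (1)/4 = 1/4 each.
Living: Akira and Hana — each takes 1/4.
Deceased: Emiko and Sachiko. Their combined 1/2 is pooled and carried to generation 2.
At generation 2 (Mariko, Noboru, Midori, Yori, Reiko) there are 5 shares of (1/2)/5 = 1/10 each.
Living: Mariko, Noboru, Midori, Yori, and Reiko — each takes 1/10.

Akira 1/4; Hana 1/4; Mariko 1/10; Midori 1/10; Noboru 1/10; Reiko 1/10; Yori 1/10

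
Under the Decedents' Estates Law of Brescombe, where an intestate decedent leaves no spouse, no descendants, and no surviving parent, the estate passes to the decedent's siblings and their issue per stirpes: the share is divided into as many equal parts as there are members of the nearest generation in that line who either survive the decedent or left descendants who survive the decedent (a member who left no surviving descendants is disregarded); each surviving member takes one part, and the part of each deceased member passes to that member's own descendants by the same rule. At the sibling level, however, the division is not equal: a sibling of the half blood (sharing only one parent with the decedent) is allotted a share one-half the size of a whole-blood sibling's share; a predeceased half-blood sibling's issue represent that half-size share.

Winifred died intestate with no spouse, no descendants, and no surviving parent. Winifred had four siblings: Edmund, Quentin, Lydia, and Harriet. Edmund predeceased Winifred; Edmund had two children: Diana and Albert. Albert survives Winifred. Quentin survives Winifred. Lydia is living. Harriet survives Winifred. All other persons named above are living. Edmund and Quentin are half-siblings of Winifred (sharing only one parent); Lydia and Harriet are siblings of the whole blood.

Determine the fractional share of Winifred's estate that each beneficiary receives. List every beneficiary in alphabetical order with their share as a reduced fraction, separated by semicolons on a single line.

Albert 1/12; Diana 1/12; Harriet 1/3; Lydia 1/3; Quentin 1/6

No spouse, descendants, or parent survives, so the estate passes to Winifred's siblings per stirpes.
Half-blood siblings count for one-half the weight of whole-blood siblings at the initial division.
Dividing 1 in proportion to weights (total weight 3): Edmund (weight 1/2) → 1/6; Quentin (weight 1/2) → 1/6; Lydia (weight 1) → 1/3; Harriet (weight 1) → 1/3.
Edmund predeceased; the 1/6 allotted to Edmund's branch passes to Edmund's issue by representation.
The 1/6 is divided into 2 equal shares of 1/12 among Diana, Albert.
Diana is living and takes 1/12.
Albert is living and takes 1/12.
Quentin is living and takes 1/6.
Lydia is living and takes 1/3.
Harriet is living and takes 1/3.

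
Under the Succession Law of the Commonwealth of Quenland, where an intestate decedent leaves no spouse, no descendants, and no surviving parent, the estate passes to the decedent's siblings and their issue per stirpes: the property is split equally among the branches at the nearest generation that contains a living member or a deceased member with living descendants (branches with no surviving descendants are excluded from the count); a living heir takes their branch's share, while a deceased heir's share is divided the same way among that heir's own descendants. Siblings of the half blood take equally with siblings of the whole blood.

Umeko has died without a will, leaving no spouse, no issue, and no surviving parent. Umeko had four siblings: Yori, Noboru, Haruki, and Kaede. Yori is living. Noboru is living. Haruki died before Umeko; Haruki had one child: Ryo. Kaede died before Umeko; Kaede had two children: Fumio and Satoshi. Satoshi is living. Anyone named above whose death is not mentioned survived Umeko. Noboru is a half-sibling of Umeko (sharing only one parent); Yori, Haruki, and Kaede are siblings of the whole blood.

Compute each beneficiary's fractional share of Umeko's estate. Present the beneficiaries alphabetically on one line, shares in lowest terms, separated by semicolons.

No spouse, descendants, or parent survives, so the estate passes to Umeko's siblings per stirpes.
Half-blood and whole-blood siblings take equally under the stated rule.
The estate is divided into 4 equal shares of 1/4 among Yori, Noboru, Haruki, Kaede.
Yori is living and takes 1/4.
Noboru is living and takes 1/4.
Haruki predeceased; the 1/4 allotted to Haruki's branch passes to Haruki's issue by representation.
Ryo is the sole taker at this level and receives the full 1/4.
Kaede predeceased; the 1/4 allotted to Kaede's branch passes to Kaede's issue by representation.
The 1/4 is divided into 2 equal shares of 1/8 among Fumio, Satoshi.
Fumio is living and takes 1/8.
Satoshi is living and takes 1/8.

Fumio 1/8; Noboru 1/4; Ryo 1/4; Satoshi 1/8; Yori 1/4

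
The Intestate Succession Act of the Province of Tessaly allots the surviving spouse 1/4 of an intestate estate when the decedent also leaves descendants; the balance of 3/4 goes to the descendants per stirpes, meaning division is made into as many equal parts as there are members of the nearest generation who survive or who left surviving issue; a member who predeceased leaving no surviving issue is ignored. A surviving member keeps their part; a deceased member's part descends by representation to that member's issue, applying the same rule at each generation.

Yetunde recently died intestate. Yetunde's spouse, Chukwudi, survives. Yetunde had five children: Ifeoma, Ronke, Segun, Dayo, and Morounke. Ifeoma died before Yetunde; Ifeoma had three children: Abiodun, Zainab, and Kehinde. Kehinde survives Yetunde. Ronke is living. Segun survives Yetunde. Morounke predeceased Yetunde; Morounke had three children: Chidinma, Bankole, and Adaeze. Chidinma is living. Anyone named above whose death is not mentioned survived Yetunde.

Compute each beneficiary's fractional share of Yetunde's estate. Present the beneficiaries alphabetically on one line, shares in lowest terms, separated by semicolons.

Abiodun 1/20; Adaeze 1/20; Bankole 1/20; Chidinma 1/20; Chukwudi 1/4; Dayo 3/20; Kehinde 1/20; Ronke 3/20; Segun 3/20; Zainab 1/20

Chukwudi, as surviving spouse, takes 1/4.
The remaining 3/4 passes to Yetunde's descendants per stirpes.
The 3/4 is divided into 5 equal shares of 3/20 among Ifeoma, Ronke, Segun, Dayo, Morounke.
Ifeoma predeceased; the 3/20 allotted to Ifeoma's branch passes to Ifeoma's issue by representation.
The 3/20 is divided into 3 equal shares of 1/20 among Abiodun, Zainab, Kehinde.
Abiodun is living and takes 1/20.
Zainab is living and takes 1/20.
Kehinde is living and takes 1/20.
Ronke is living and takes 3/20.
Segun is living and takes 3/20.
Dayo is living and takes 3/20.
Morounke predeceased; the 3/20 allotted to Morounke's branch passes to Morounke's issue by representation.
The 3/20 is divided into 3 equal shares of 1/20 among Chidinma, Bankole, Adaeze.
Chidinma is living and takes 1/20.
Bankole is living and takes 1/20.
Adaeze is living and takes 1/20.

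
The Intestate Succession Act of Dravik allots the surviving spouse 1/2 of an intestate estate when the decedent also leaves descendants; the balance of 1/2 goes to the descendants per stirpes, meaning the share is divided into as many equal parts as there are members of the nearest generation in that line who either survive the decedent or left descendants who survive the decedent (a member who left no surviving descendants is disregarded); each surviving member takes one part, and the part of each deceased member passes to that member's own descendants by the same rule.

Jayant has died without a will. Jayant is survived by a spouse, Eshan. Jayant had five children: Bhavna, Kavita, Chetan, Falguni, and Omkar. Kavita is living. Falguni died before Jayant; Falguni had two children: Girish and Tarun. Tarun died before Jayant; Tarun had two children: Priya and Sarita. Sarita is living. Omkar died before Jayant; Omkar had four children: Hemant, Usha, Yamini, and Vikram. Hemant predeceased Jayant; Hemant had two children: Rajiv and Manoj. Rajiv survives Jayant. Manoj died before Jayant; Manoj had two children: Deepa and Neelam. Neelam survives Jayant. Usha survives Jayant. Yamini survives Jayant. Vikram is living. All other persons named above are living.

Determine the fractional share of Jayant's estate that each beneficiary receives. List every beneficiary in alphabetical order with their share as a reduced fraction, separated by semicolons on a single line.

Bhavna 1/10; Chetan 1/10; Deepa 1/160; Eshan 1/2; Girish 1/20; Kavita 1/10; Neelam 1/160; Priya 1/40; Rajiv 1/80; Sarita 1/40; Usha 1/40; Vikram 1/40; Yamini 1/40

Eshan, as surviving spouse, takes 1/2.
The remaining 1/2 passes to Jayant's descendants per stirpes.
The 1/2 is divided into 5 equal shares of 1/10 among Bhavna, Kavita, Chetan, Falguni, Omkar.
Bhavna is living and takes 1/10.
Kavita is living and takes 1/10.
Chetan is living and takes 1/10.
Falguni predeceased; the 1/10 allotted to Falguni's branch passes to Falguni's issue by representation.
The 1/10 is divided into 2 equal shares of 1/20 among Girish, Tarun.
Girish is living and takes 1/20.
Tarun predeceased; the 1/20 allotted to Tarun's branch passes to Tarun's issue by representation.
The 1/20 is divided into 2 equal shares of 1/40 among Priya, Sarita.
Priya is living and takes 1/40.
Sarita is living and takes 1/40.
Omkar predeceased; the 1/10 allotted to Omkar's branch passes to Omkar's issue by representation.
The 1/10 is divided into 4 equal shares of 1/40 among Hemant, Usha, Yamini, Vikram.
Hemant predeceased; the 1/40 allotted to Hemant's branch passes to Hemant's issue by representation.
The 1/40 is divided into 2 equal shares of 1/80 among Rajiv, Manoj.
Rajiv is living and takes 1/80.
Manoj predeceased; the 1/80 allotted to Manoj's branch passes to Manoj's issue by representation.
The 1/80 is divided into 2 equal shares of 1/160 among Deepa, Neelam.
Deepa is living and takes 1/160.
Neelam is living and takes 1/160.
Usha is living and takes 1/40.
Yamini is living and takes 1/40.
Vikram is living and takes 1/40.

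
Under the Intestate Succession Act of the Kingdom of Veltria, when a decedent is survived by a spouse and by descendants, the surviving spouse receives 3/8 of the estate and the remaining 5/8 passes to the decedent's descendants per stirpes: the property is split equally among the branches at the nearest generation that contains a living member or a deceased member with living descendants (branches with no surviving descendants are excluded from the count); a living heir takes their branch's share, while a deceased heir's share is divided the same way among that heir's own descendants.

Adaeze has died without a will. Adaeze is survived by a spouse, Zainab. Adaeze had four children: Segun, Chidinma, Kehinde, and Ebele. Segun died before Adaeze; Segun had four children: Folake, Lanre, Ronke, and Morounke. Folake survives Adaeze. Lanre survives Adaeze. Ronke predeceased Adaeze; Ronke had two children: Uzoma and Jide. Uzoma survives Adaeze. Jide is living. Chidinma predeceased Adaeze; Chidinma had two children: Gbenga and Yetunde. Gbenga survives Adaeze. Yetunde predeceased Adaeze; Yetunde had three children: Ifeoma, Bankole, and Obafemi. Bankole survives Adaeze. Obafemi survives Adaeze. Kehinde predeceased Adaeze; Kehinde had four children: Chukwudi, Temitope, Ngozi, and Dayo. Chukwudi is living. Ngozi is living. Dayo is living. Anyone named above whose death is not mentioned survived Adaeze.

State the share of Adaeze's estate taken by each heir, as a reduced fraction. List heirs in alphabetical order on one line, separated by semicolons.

Bankole 5/192; Chukwudi 5/128; Dayo 5/128; Ebele 5/32; Folake 5/128; Gbenga 5/64; Ifeoma 5/192; Jide 5/256; Lanre 5/128; Morounke 5/128; Ngozi 5/128; Obafemi 5/192; Temitope 5/128; Uzoma 5/256; Zainab 3/8

Zainab, as surviving spouse, takes 3/8.
The remaining 5/8 passes to Adaeze's descendants per stirpes.
The 5/8 is divided into 4 equal shares of 5/32 among Segun, Chidinma, Kehinde, Ebele.
Segun predeceased; the 5/32 allotted to Segun's branch passes to Segun's issue by representation.
The 5/32 is divided into 4 equal shares of 5/128 among Folake, Lanre, Ronke, Morounke.
Folake is living and takes 5/128.
Lanre is living and takes 5/128.
Ronke predeceased; the 5/128 allotted to Ronke's branch passes to Ronke's issue by representation.
The 5/128 is divided into 2 equal shares of 5/256 among Uzoma, Jide.
Uzoma is living and takes 5/256.
Jide is living and takes 5/256.
Morounke is living and takes 5/128.
Chidinma predeceased; the 5/32 allotted to Chidinma's branch passes to Chidinma's issue by representation.
The 5/32 is divided into 2 equal shares of 5/64 among Gbenga, Yetunde.
Gbenga is living and takes 5/64.
Yetunde predeceased; the 5/64 allotted to Yetunde's branch passes to Yetunde's issue by representation.
The 5/64 is divided into 3 equal shares of 5/192 among Ifeoma, Bankole, Obafemi.
Ifeoma is living and takes 5/192.
Bankole is living and takes 5/192.
Obafemi is living and takes 5/192.
Kehinde predeceased; the 5/32 allotted to Kehinde's branch passes to Kehinde's issue by representation.
The 5/32 is divided into 4 equal shares of 5/128 among Chukwudi, Temitope, Ngozi, Dayo.
Chukwudi is living and takes 5/128.
Temitope is living and takes 5/128.
Ngozi is living and takes 5/128.
Dayo is living and takes 5/128.
Ebele is living and takes 5/32.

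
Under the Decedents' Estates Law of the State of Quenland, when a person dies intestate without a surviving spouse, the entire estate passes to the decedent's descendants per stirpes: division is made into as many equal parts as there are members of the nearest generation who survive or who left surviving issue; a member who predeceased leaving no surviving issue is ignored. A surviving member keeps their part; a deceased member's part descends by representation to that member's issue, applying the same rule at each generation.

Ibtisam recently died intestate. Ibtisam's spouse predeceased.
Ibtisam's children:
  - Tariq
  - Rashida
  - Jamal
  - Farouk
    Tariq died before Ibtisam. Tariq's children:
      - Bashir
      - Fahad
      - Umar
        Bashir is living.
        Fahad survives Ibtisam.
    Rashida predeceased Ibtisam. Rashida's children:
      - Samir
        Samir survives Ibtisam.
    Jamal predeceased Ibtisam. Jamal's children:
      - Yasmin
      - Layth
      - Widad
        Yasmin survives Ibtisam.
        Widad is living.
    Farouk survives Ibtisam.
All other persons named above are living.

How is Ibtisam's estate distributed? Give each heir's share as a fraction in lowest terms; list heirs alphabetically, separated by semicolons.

Bashir 1/12; Fahad 1/12; Farouk 1/4; Layth 1/12; Samir 1/4; Umar 1/12; Widad 1/12; Yasmin 1/12

There is no surviving spouse, so the entire estate passes to Ibtisam's descendants per stirpes.
The estate is divided into 4 equal shares of 1/4 among Tariq, Rashida, Jamal, Farouk.
Tariq predeceased; the 1/4 allotted to Tariq's branch passes to Tariq's issue by representation.
The 1/4 is divided into 3 equal shares of 1/12 among Bashir, Fahad, Umar.
Bashir is living and takes 1/12.
Fahad is living and takes 1/12.
Umar is living and takes 1/12.
Rashida predeceased; the 1/4 allotted to Rashida's branch passes to Rashida's issue by representation.
Samir is the sole taker at this level and receives the full 1/4.
Jamal predeceased; the 1/4 allotted to Jamal's branch passes to Jamal's issue by representation.
The 1/4 is divided into 3 equal shares of 1/12 among Yasmin, Layth, Widad.
Yasmin is living and takes 1/12.
Layth is living and takes 1/12.
Widad is living and takes 1/12.
Farouk is living and takes 1/4.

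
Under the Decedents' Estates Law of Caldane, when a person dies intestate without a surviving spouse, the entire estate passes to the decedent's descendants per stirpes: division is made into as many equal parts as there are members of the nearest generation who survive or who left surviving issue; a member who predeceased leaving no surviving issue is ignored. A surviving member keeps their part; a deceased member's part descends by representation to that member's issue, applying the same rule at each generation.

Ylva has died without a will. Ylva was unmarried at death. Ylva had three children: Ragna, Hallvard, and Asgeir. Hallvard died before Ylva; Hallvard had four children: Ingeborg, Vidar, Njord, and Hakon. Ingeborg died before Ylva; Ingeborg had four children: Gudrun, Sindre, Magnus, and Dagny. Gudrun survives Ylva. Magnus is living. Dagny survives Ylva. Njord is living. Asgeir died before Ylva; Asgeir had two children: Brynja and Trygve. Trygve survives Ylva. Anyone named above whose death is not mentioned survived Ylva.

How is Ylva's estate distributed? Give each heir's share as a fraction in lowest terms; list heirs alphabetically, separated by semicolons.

There is no surviving spouse, so the entire estate passes to Ylva's descendants per stirpes.
The estate is divided into 3 equal shares of 1/3 among Ragna, Hallvard, Asgeir.
Ragna is living and takes 1/3.
Hallvard predeceased; the 1/3 allotted to Hallvard's branch passes to Hallvard's issue by representation.
The 1/3 is divided into 4 equal shares of 1/12 among Ingeborg, Vidar, Njord, Hakon.
Ingeborg predeceased; the 1/12 allotted to Ingeborg's branch passes to Ingeborg's issue by representation.
The 1/12 is divided into 4 equal shares of 1/48 among Gudrun, Sindre, Magnus, Dagny.
Gudrun is living and takes 1/48.
Sindre is living and takes 1/48.
Magnus is living and takes 1/48.
Dagny is living and takes 1/48.
Vidar is living and takes 1/12.
Njord is living and takes 1/12.
Hakon is living and takes 1/12.
Asgeir predeceased; the 1/3 allotted to Asgeir's branch passes to Asgeir's issue by representation.
The 1/3 is divided into 2 equal shares of 1/6 among Brynja, Trygve.
Brynja is living and takes 1/6.
Trygve is living and takes 1/6.

Brynja 1/6; Dagny 1/48; Gudrun 1/48; Hakon 1/12; Magnus 1/48; Njord 1/12; Ragna 1/3; Sindre 1/48; Trygve 1/6; Vidar 1/12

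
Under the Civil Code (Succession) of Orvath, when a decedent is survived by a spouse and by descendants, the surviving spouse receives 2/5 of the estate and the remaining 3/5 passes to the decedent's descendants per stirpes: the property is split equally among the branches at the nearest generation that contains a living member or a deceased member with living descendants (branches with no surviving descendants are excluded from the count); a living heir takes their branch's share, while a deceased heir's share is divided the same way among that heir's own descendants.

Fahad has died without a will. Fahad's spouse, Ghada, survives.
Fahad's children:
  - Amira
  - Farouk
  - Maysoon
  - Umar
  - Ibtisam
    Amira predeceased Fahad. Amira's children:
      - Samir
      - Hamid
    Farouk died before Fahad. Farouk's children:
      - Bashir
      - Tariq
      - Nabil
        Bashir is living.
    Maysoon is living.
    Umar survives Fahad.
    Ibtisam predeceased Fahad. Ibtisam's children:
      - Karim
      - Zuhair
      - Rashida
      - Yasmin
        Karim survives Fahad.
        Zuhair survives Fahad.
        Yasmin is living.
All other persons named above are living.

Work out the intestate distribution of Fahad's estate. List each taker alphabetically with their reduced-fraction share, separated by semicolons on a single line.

Ghada, as surviving spouse, takes 2/5.
The remaining 3/5 passes to Fahad's descendants per stirpes.
The 3/5 is divided into 5 equal shares of 3/25 among Amira, Farouk, Maysoon, Umar, Ibtisam.
Amira predeceased; the 3/25 allotted to Amira's branch passes to Amira's issue by representation.
The 3/25 is divided into 2 equal shares of 3/50 among Samir, Hamid.
Samir is living and takes 3/50.
Hamid is living and takes 3/50.
Farouk predeceased; the 3/25 allotted to Farouk's branch passes to Farouk's issue by representation.
The 3/25 is divided into 3 equal shares of 1/25 among Bashir, Tariq, Nabil.
Bashir is living and takes 1/25.
Tariq is living and takes 1/25.
Nabil is living and takes 1/25.
Maysoon is living and takes 3/25.
Umar is living and takes 3/25.
Ibtisam predeceased; the 3/25 allotted to Ibtisam's branch passes to Ibtisam's issue by representation.
The 3/25 is divided into 4 equal shares of 3/100 among Karim, Zuhair, Rashida, Yasmin.
Karim is living and takes 3/100.
Zuhair is living and takes 3/100.
Rashida is living and takes 3/100.
Yasmin is living and takes 3/100.

Bashir 1/25; Ghada 2/5; Hamid 3/50; Karim 3/100; Maysoon 3/25; Nabil 1/25; Rashida 3/100; Samir 3/50; Tariq 1/25; Umar 3/25; Yasmin 3/100; Zuhair 3/100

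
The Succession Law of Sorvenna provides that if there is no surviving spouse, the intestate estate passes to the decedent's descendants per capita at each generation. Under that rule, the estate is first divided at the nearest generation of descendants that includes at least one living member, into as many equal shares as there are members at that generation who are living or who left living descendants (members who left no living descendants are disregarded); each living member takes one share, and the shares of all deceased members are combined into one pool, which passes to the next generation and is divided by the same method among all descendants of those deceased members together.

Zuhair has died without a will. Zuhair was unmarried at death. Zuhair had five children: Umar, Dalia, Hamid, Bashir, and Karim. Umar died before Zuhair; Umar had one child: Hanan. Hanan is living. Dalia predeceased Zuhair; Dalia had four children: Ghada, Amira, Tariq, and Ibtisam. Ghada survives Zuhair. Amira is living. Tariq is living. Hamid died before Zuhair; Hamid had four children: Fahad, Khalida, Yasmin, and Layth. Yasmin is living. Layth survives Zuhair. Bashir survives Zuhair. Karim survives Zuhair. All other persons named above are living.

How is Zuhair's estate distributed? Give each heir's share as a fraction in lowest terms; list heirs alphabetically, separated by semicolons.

Amira 1/15; Bashir 1/5; Fahad 1/15; Ghada 1/15; Hanan 1/15; Ibtisam 1/15; Karim 1/5; Khalida 1/15; Layth 1/15; Tariq 1/15; Yasmin 1/15

There is no surviving spouse, so the entire estate passes to Zuhair's descendants per capita at each generation.
At generation 1 (Umar, Dalia, Hamid, Bashir, Karim) there are 5 shares of (1)/5 = 1/5 each.
Living: Bashir and Karim — each takes 1/5.
Deceased: Umar, Dalia, and Hamid. Their combined 3/5 is pooled and carried to generation 2.
At generation 2 (Hanan, Ghada, Amira, Tariq, Ibtisam, Fahad, Khalida, Yasmin, Layth) there are 9 shares of (3/5)/9 = 1/15 each.
Living: Hanan, Ghada, Amira, Tariq, Ibtisam, Fahad, Khalida, Yasmin, and Layth — each takes 1/15.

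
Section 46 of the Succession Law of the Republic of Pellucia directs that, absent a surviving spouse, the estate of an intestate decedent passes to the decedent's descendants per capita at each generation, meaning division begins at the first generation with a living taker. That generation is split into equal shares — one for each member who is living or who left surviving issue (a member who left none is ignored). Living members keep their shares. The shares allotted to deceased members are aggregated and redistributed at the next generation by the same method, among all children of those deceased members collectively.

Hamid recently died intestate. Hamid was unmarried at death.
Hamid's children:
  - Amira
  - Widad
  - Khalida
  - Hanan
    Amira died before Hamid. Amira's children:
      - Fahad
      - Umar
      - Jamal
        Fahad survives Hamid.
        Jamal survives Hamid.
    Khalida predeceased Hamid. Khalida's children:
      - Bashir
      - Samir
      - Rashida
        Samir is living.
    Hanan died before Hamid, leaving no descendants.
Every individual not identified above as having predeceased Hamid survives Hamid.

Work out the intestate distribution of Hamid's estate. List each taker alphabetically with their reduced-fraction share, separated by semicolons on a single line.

There is no surviving spouse, so the entire estate passes to Hamid's descendants per capita at each generation.
At generation 1 (Amira, Widad, Khalida) there are 3 shares of (1)/3 = 1/3 each.
Living: Widad — each takes 1/3.
Deceased: Amira and Khalida. Their combined 2/3 is pooled and carried to generation 2.
At generation 2 (Fahad, Umar, Jamal, Bashir, Samir, Rashida) there are 6 shares of (2/3)/6 = 1/9 each.
Living: Fahad, Umar, Jamal, Bashir, Samir, and Rashida — each takes 1/9.

Bashir 1/9; Fahad 1/9; Jamal 1/9; Rashida 1/9; Samir 1/9; Umar 1/9; Widad 1/3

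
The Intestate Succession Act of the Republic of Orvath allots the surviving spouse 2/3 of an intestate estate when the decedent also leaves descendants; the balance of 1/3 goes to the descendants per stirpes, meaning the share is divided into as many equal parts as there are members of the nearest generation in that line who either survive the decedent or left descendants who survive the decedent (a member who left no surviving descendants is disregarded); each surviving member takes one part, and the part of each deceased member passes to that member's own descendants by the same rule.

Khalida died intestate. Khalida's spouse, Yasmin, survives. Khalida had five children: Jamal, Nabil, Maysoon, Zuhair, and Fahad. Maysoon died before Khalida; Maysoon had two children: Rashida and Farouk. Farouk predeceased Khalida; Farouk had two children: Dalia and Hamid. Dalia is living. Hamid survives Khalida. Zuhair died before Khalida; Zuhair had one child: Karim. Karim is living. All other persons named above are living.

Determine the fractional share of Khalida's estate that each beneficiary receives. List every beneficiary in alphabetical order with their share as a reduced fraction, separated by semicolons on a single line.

Dalia 1/60; Fahad 1/15; Hamid 1/60; Jamal 1/15; Karim 1/15; Nabil 1/15; Rashida 1/30; Yasmin 2/3

Yasmin, as surviving spouse, takes 2/3.
The remaining 1/3 passes to Khalida's descendants per stirpes.
The 1/3 is divided into 5 equal shares of 1/15 among Jamal, Nabil, Maysoon, Zuhair, Fahad.
Jamal is living and takes 1/15.
Nabil is living and takes 1/15.
Maysoon predeceased; the 1/15 allotted to Maysoon's branch passes to Maysoon's issue by representation.
The 1/15 is divided into 2 equal shares of 1/30 among Rashida, Farouk.
Rashida is living and takes 1/30.
Farouk predeceased; the 1/30 allotted to Farouk's branch passes to Farouk's issue by representation.
The 1/30 is divided into 2 equal shares of 1/60 among Dalia, Hamid.
Dalia is living and takes 1/60.
Hamid is living and takes 1/60.
Zuhair predeceased; the 1/15 allotted to Zuhair's branch passes to Zuhair's issue by representation.
Karim is the sole taker at this level and receives the full 1/15.
Fahad is living and takes 1/15.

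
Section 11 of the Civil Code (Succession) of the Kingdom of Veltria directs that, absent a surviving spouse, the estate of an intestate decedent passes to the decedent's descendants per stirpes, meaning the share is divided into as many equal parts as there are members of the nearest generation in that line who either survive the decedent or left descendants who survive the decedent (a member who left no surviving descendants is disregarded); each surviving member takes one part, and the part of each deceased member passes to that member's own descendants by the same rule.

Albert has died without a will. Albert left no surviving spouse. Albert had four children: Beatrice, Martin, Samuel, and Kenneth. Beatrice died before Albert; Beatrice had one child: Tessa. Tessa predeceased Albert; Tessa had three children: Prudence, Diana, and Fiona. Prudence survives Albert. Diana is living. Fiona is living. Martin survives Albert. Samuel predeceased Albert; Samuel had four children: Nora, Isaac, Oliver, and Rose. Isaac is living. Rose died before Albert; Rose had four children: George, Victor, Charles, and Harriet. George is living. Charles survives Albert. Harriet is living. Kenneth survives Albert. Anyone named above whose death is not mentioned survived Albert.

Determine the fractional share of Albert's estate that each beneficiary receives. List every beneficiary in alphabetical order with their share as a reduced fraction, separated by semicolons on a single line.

Charles 1/64; Diana 1/12; Fiona 1/12; George 1/64; Harriet 1/64; Isaac 1/16; Kenneth 1/4; Martin 1/4; Nora 1/16; Oliver 1/16; Prudence 1/12; Victor 1/64

There is no surviving spouse, so the entire estate passes to Albert's descendants per stirpes.
The estate is divided into 4 equal shares of 1/4 among Beatrice, Martin, Samuel, Kenneth.
Beatrice predeceased; the 1/4 allotted to Beatrice's branch passes to Beatrice's issue by representation.
Tessa's line is the sole branch at this level, so the full 1/4 passes to Tessa's issue by representation.
The 1/4 is divided into 3 equal shares of 1/12 among Prudence, Diana, Fiona.
Prudence is living and takes 1/12.
Diana is living and takes 1/12.
Fiona is living and takes 1/12.
Martin is living and takes 1/4.
Samuel predeceased; the 1/4 allotted to Samuel's branch passes to Samuel's issue by representation.
The 1/4 is divided into 4 equal shares of 1/16 among Nora, Isaac, Oliver, Rose.
Nora is living and takes 1/16.
Isaac is living and takes 1/16.
Oliver is living and takes 1/16.
Rose predeceased; the 1/16 allotted to Rose's branch passes to Rose's issue by representation.
The 1/16 is divided into 4 equal shares of 1/64 among George, Victor, Charles, Harriet.
George is living and takes 1/64.
Victor is living and takes 1/64.
Charles is living and takes 1/64.
Harriet is living and takes 1/64.
Kenneth is living and takes 1/4.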